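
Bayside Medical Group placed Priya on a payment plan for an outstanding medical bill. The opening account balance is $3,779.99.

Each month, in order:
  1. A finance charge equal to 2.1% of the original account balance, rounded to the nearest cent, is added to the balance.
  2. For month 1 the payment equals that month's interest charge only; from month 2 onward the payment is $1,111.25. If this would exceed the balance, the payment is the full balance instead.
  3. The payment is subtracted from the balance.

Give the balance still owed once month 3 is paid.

$1,716.25

# | Opening | Interest | Payment | End bal
1 | $3,779.99 | $79.38 | $79.38 | $3,779.99
2 | $3,779.99 | $79.38 | $1,111.25 | $2,748.12
3 | $2,748.12 | $79.38 | $1,111.25 | $1,716.25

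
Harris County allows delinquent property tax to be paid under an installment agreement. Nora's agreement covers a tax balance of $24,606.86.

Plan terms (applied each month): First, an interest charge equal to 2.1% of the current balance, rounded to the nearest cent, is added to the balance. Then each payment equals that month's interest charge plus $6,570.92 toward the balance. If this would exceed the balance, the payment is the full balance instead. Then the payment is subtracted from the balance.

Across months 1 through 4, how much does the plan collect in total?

$25,845.90

# | Opening | Interest | Payment | End bal
1 | $24,606.86 | $516.74 | $7,087.66 | $18,035.94
2 | $18,035.94 | $378.75 | $6,949.67 | $11,465.02
3 | $11,465.02 | $240.77 | $6,811.69 | $4,894.10
4 | $4,894.10 | $102.78 | $4,996.88 | $0.00
Total paid: $25,845.90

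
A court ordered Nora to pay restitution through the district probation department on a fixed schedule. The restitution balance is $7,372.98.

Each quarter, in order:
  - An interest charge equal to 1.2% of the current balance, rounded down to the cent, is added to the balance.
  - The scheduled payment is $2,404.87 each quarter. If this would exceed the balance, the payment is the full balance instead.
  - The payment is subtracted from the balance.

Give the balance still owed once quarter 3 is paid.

# | Opening | Interest | Payment | End bal
1 | $7,372.98 | $88.47 | $2,404.87 | $5,056.58
2 | $5,056.58 | $60.67 | $2,404.87 | $2,712.38
3 | $2,712.38 | $32.54 | $2,404.87 | $340.05

$340.05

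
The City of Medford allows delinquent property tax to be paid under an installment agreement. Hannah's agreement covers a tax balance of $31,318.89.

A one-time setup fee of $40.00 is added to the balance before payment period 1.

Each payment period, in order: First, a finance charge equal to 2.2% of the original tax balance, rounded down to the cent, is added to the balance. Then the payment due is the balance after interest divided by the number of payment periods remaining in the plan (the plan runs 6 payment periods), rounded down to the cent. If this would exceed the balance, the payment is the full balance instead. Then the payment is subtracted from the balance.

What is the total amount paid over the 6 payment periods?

$35,492.95

Payment period 1: opening $31,358.89; interest $689.01 → $32,047.90; payment $5,341.31; balance $26,706.59
Payment period 2: opening $26,706.59; interest $689.01 → $27,395.60; payment $5,479.12; balance $21,916.48
Payment period 3: opening $21,916.48; interest $689.01 → $22,605.49; payment $5,651.37; balance $16,954.12
Payment period 4: opening $16,954.12; interest $689.01 → $17,643.13; payment $5,881.04; balance $11,762.09
Payment period 5: opening $11,762.09; interest $689.01 → $12,451.10; payment $6,225.55; balance $6,225.55
Payment period 6: opening $6,225.55; interest $689.01 → $6,914.56; payment $6,914.56; balance $0.00
Total paid: $35,492.95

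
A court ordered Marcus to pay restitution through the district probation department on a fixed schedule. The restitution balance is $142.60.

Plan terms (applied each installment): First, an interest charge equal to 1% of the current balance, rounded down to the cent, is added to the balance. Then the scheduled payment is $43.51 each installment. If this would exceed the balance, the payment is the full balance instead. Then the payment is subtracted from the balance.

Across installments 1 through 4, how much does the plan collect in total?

$145.75

# | Opening | Interest | Payment | End bal
1 | $142.60 | $1.42 | $43.51 | $100.51
2 | $100.51 | $1.00 | $43.51 | $58.00
3 | $58.00 | $0.58 | $43.51 | $15.07
4 | $15.07 | $0.15 | $15.22 | $0.00
Total paid: $145.75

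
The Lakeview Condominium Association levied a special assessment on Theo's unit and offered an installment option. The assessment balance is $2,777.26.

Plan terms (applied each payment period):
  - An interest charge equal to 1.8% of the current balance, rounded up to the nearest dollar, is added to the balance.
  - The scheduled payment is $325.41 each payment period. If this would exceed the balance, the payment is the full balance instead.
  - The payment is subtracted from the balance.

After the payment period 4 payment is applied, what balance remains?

# | Opening | Interest | Payment | End bal
1 | $2,777.26 | $50.00 | $325.41 | $2,501.85
2 | $2,501.85 | $46.00 | $325.41 | $2,222.44
3 | $2,222.44 | $41.00 | $325.41 | $1,938.03
4 | $1,938.03 | $35.00 | $325.41 | $1,647.62

$1,647.62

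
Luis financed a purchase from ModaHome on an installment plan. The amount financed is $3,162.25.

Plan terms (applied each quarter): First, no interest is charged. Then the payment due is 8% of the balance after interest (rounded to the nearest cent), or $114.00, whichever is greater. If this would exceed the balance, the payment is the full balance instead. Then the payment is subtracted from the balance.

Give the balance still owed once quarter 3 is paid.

# | Opening | Payment | End bal
1 | $3,162.25 | $252.98 | $2,909.27
2 | $2,909.27 | $232.74 | $2,676.53
3 | $2,676.53 | $214.12 | $2,462.41

$2,462.41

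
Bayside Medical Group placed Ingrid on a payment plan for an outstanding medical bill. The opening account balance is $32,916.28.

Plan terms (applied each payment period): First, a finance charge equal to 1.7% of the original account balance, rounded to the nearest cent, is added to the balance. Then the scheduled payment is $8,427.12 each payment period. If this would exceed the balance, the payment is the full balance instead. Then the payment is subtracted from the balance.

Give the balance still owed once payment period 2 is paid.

$17,181.20

Payment period 1: $32,916.28 +$559.58 interest = $33,475.86; pay $8,427.12 → $25,048.74
Payment period 2: $25,048.74 +$559.58 interest = $25,608.32; pay $8,427.12 → $17,181.20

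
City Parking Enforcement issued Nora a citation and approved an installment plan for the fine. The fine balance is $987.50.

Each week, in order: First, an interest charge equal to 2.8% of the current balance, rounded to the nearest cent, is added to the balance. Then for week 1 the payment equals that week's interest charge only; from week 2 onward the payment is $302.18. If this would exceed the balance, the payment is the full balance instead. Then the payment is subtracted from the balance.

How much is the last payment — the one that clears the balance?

$144.57

# | Opening | Interest | Payment | End bal
1 | $987.50 | $27.65 | $27.65 | $987.50
2 | $987.50 | $27.65 | $302.18 | $712.97
3 | $712.97 | $19.96 | $302.18 | $430.75
4 | $430.75 | $12.06 | $302.18 | $140.63
5 | $140.63 | $3.94 | $144.57 | $0.00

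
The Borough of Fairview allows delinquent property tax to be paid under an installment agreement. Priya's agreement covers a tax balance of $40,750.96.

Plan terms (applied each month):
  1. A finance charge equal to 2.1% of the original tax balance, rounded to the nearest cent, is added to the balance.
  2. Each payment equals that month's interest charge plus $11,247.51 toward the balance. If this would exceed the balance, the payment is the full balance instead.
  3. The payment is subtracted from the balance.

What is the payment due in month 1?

$12,103.28

Month 1: $40,750.96 +$855.77 interest = $41,606.73; pay $12,103.28 → $29,503.45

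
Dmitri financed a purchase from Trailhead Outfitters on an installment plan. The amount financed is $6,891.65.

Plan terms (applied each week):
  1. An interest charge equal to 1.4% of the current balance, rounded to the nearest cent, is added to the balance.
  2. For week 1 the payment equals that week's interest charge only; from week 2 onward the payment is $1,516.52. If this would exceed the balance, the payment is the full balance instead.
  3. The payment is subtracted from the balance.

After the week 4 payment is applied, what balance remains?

Week 1: opening $6,891.65; interest $96.48 → $6,988.13; payment $96.48; balance $6,891.65
Week 2: opening $6,891.65; interest $96.48 → $6,988.13; payment $1,516.52; balance $5,471.61
Week 3: opening $5,471.61; interest $76.60 → $5,548.21; payment $1,516.52; balance $4,031.69
Week 4: opening $4,031.69; interest $56.44 → $4,088.13; payment $1,516.52; balance $2,571.61

$2,571.61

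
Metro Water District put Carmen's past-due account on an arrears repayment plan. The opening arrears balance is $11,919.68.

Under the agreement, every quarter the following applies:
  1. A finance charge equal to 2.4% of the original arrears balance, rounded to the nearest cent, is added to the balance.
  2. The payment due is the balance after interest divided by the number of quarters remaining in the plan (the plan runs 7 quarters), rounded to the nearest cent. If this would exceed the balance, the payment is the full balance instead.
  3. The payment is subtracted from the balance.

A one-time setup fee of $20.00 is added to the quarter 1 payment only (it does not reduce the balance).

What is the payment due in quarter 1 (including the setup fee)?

Quarter 1: $11,919.68 +$286.07 interest = $12,205.75; pay $1,743.68 (+ $20.00 fee) → $10,462.07

$1,763.68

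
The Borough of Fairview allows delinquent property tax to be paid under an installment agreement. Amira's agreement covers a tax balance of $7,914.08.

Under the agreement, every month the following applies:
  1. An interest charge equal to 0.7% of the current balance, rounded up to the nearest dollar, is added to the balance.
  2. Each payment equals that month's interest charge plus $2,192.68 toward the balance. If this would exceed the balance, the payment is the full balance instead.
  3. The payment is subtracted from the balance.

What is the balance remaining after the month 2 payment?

$3,528.72

Month 1: $7,914.08 +$56.00 interest = $7,970.08; pay $2,248.68 → $5,721.40
Month 2: $5,721.40 +$41.00 interest = $5,762.40; pay $2,233.68 → $3,528.72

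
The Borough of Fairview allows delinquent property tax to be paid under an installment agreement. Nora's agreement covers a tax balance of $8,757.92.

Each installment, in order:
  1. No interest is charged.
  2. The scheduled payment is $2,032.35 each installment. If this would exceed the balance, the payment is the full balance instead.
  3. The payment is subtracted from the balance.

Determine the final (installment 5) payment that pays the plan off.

$628.52

# | Opening | Payment | End bal
1 | $8,757.92 | $2,032.35 | $6,725.57
2 | $6,725.57 | $2,032.35 | $4,693.22
3 | $4,693.22 | $2,032.35 | $2,660.87
4 | $2,660.87 | $2,032.35 | $628.52
5 | $628.52 | $628.52 | $0.00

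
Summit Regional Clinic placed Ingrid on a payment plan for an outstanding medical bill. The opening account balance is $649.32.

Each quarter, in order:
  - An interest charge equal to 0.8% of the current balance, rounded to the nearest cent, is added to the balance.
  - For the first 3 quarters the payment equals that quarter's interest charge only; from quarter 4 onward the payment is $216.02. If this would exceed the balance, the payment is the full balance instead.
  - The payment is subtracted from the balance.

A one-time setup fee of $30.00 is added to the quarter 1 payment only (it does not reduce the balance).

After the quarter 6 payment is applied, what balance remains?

$11.77

Quarter 1: opening $649.32; interest $5.19 → $654.51; payment $5.19 (+ $30.00 fee); balance $649.32
Quarter 2: opening $649.32; interest $5.19 → $654.51; payment $5.19; balance $649.32
Quarter 3: opening $649.32; interest $5.19 → $654.51; payment $5.19; balance $649.32
Quarter 4: opening $649.32; interest $5.19 → $654.51; payment $216.02; balance $438.49
Quarter 5: opening $438.49; interest $3.51 → $442.00; payment $216.02; balance $225.98
Quarter 6: opening $225.98; interest $1.81 → $227.79; payment $216.02; balance $11.77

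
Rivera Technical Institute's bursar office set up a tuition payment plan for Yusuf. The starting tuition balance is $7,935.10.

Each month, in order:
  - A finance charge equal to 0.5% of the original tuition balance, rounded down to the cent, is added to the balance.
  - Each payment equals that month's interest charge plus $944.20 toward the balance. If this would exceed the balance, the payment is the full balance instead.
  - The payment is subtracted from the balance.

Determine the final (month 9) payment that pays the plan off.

# | Opening | Interest | Payment | End bal
1 | $7,935.10 | $39.67 | $983.87 | $6,990.90
2 | $6,990.90 | $39.67 | $983.87 | $6,046.70
3 | $6,046.70 | $39.67 | $983.87 | $5,102.50
4 | $5,102.50 | $39.67 | $983.87 | $4,158.30
5 | $4,158.30 | $39.67 | $983.87 | $3,214.10
6 | $3,214.10 | $39.67 | $983.87 | $2,269.90
7 | $2,269.90 | $39.67 | $983.87 | $1,325.70
8 | $1,325.70 | $39.67 | $983.87 | $381.50
9 | $381.50 | $39.67 | $421.17 | $0.00

$421.17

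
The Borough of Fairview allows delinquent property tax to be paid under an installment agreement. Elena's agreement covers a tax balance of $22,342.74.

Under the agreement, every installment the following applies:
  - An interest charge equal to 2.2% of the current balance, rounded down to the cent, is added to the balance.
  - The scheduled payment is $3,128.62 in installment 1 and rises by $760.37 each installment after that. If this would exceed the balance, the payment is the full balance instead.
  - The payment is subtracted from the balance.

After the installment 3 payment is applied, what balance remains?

Installment 1: $22,342.74 +$491.54 interest = $22,834.28; pay $3,128.62 → $19,705.66
Installment 2: $19,705.66 +$433.52 interest = $20,139.18; pay $3,888.99 → $16,250.19
Installment 3: $16,250.19 +$357.50 interest = $16,607.69; pay $4,649.36 → $11,958.33

$11,958.33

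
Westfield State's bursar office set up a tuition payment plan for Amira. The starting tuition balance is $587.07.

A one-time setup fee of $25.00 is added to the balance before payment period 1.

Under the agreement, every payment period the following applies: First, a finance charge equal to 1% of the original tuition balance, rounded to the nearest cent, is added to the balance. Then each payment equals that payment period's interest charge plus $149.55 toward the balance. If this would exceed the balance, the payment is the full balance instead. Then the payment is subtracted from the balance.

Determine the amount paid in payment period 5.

$19.74

Payment period 1: opening $612.07; interest $5.87 → $617.94; payment $155.42; balance $462.52
Payment period 2: opening $462.52; interest $5.87 → $468.39; payment $155.42; balance $312.97
Payment period 3: opening $312.97; interest $5.87 → $318.84; payment $155.42; balance $163.42
Payment period 4: opening $163.42; interest $5.87 → $169.29; payment $155.42; balance $13.87
Payment period 5: opening $13.87; interest $5.87 → $19.74; payment $19.74; balance $0.00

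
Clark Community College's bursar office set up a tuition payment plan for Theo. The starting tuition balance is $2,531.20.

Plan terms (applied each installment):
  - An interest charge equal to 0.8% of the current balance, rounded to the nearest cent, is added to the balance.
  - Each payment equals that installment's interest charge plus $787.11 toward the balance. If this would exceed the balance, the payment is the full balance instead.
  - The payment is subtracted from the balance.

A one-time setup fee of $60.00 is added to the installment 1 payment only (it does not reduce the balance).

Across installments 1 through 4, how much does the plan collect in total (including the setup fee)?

# | Opening | Interest | Payment | Fee | End bal
1 | $2,531.20 | $20.25 | $807.36 | $60.00 | $1,744.09
2 | $1,744.09 | $13.95 | $801.06 | — | $956.98
3 | $956.98 | $7.66 | $794.77 | — | $169.87
4 | $169.87 | $1.36 | $171.23 | — | $0.00
Total paid: $2,634.42

$2,634.42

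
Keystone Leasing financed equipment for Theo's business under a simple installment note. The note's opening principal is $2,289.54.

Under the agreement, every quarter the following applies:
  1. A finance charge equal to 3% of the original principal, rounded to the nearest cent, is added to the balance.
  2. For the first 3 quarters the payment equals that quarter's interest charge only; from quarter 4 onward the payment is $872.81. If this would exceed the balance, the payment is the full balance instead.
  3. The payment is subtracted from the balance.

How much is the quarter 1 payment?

$68.69

Quarter 1: opening $2,289.54; interest $68.69 → $2,358.23; payment $68.69; balance $2,289.54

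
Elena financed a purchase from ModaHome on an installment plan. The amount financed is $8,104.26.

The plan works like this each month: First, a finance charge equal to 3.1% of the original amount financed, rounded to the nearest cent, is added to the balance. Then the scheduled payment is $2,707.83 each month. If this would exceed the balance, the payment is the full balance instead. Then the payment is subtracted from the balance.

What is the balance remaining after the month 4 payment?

$0.00

Month 1: $8,104.26 +$251.23 interest = $8,355.49; pay $2,707.83 → $5,647.66
Month 2: $5,647.66 +$251.23 interest = $5,898.89; pay $2,707.83 → $3,191.06
Month 3: $3,191.06 +$251.23 interest = $3,442.29; pay $2,707.83 → $734.46
Month 4: $734.46 +$251.23 interest = $985.69; pay $985.69 → $0.00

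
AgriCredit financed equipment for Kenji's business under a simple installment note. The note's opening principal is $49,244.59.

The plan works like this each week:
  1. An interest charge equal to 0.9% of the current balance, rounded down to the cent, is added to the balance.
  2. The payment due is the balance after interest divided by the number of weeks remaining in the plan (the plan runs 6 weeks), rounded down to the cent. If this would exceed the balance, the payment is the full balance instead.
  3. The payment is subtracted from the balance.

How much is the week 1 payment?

Week 1: $49,244.59 +$443.20 interest = $49,687.79; pay $8,281.29 → $41,406.50

$8,281.29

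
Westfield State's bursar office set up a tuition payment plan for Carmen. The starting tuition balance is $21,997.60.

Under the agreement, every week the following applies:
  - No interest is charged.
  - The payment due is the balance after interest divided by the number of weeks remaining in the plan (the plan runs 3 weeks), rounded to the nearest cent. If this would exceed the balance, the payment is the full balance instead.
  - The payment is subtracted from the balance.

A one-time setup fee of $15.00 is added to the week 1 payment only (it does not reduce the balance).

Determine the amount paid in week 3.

$7,332.53

# | Opening | Payment | Fee | End bal
1 | $21,997.60 | $7,332.53 | $15.00 | $14,665.07
2 | $14,665.07 | $7,332.54 | — | $7,332.53
3 | $7,332.53 | $7,332.53 | — | $0.00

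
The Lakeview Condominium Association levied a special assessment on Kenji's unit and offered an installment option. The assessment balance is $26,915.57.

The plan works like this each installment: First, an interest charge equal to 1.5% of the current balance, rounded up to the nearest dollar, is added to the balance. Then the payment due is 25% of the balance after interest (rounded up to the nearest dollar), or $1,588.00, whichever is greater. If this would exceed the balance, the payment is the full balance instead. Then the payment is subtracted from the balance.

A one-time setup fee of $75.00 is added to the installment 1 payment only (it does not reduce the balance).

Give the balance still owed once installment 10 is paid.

$0.00

Installment 1: opening $26,915.57; interest $404.00 → $27,319.57; payment $6,830.00 (+ $75.00 fee); balance $20,489.57
Installment 2: opening $20,489.57; interest $308.00 → $20,797.57; payment $5,200.00; balance $15,597.57
Installment 3: opening $15,597.57; interest $234.00 → $15,831.57; payment $3,958.00; balance $11,873.57
Installment 4: opening $11,873.57; interest $179.00 → $12,052.57; payment $3,014.00; balance $9,038.57
Installment 5: opening $9,038.57; interest $136.00 → $9,174.57; payment $2,294.00; balance $6,880.57
Installment 6: opening $6,880.57; interest $104.00 → $6,984.57; payment $1,747.00; balance $5,237.57
Installment 7: opening $5,237.57; interest $79.00 → $5,316.57; payment $1,588.00; balance $3,728.57
Installment 8: opening $3,728.57; interest $56.00 → $3,784.57; payment $1,588.00; balance $2,196.57
Installment 9: opening $2,196.57; interest $33.00 → $2,229.57; payment $1,588.00; balance $641.57
Installment 10: opening $641.57; interest $10.00 → $651.57; payment $651.57; balance $0.00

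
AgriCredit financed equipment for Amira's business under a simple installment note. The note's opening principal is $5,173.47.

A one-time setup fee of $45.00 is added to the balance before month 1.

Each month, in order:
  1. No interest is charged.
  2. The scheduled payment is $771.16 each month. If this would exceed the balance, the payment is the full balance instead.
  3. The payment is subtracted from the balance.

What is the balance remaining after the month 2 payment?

Month 1: $5,218.47 − $771.16 → $4,447.31
Month 2: $4,447.31 − $771.16 → $3,676.15

$3,676.15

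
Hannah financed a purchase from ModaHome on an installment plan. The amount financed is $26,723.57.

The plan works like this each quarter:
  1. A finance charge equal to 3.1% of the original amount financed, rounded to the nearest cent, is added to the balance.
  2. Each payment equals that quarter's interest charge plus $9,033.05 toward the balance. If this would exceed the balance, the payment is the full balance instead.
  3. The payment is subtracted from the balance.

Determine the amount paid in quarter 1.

# | Opening | Interest | Payment | End bal
1 | $26,723.57 | $828.43 | $9,861.48 | $17,690.52

$9,861.48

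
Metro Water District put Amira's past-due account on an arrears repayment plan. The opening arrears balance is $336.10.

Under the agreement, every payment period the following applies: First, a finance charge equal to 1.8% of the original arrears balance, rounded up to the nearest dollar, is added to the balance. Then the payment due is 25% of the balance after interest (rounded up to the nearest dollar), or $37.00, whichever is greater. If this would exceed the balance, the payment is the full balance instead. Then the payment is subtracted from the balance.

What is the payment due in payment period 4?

$40.00

# | Opening | Interest | Payment | End bal
1 | $336.10 | $7.00 | $86.00 | $257.10
2 | $257.10 | $7.00 | $67.00 | $197.10
3 | $197.10 | $7.00 | $52.00 | $152.10
4 | $152.10 | $7.00 | $40.00 | $119.10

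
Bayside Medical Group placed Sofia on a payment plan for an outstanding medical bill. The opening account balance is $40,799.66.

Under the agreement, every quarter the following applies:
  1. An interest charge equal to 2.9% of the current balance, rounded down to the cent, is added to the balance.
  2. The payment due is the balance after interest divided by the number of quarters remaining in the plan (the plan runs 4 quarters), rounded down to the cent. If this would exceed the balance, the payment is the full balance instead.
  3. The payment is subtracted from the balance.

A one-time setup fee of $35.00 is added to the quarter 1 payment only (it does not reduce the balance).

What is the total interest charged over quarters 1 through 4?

# | Opening | Interest | Payment | Fee | End bal
1 | $40,799.66 | $1,183.19 | $10,495.71 | $35.00 | $31,487.14
2 | $31,487.14 | $913.12 | $10,800.08 | — | $21,600.18
3 | $21,600.18 | $626.40 | $11,113.29 | — | $11,113.29
4 | $11,113.29 | $322.28 | $11,435.57 | — | $0.00
Total interest: $1,183.19 + $913.12 + $626.40 + $322.28 = $3,044.99

$3,044.99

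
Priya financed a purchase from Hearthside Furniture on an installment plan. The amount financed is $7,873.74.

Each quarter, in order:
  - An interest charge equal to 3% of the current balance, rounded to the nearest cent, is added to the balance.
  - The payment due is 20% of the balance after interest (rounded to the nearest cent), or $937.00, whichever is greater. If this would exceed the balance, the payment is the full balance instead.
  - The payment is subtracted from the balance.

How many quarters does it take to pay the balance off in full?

9

# | Opening | Interest | Payment | End bal
1 | $7,873.74 | $236.21 | $1,621.99 | $6,487.96
2 | $6,487.96 | $194.64 | $1,336.52 | $5,346.08
3 | $5,346.08 | $160.38 | $1,101.29 | $4,405.17
4 | $4,405.17 | $132.16 | $937.00 | $3,600.33
5 | $3,600.33 | $108.01 | $937.00 | $2,771.34
6 | $2,771.34 | $83.14 | $937.00 | $1,917.48
7 | $1,917.48 | $57.52 | $937.00 | $1,038.00
8 | $1,038.00 | $31.14 | $937.00 | $132.14
9 | $132.14 | $3.96 | $136.10 | $0.00
Balance reaches $0.00 in quarter 9.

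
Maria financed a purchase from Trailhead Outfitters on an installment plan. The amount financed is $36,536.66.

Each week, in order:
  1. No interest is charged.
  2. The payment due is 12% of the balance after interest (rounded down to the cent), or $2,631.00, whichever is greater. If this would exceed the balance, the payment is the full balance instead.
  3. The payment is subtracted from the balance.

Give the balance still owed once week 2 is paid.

$28,294.00

Week 1: opening $36,536.66; payment $4,384.39; balance $32,152.27
Week 2: opening $32,152.27; payment $3,858.27; balance $28,294.00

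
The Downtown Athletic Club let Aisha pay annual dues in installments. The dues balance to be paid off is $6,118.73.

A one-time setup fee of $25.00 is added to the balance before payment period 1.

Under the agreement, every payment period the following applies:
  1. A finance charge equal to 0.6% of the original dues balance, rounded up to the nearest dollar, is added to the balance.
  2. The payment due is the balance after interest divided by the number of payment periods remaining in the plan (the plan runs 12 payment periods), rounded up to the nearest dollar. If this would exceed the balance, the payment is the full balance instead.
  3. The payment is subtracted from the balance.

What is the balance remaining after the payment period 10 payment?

Payment period 1: opening $6,143.73; interest $37.00 → $6,180.73; payment $516.00; balance $5,664.73
Payment period 2: opening $5,664.73; interest $37.00 → $5,701.73; payment $519.00; balance $5,182.73
Payment period 3: opening $5,182.73; interest $37.00 → $5,219.73; payment $522.00; balance $4,697.73
Payment period 4: opening $4,697.73; interest $37.00 → $4,734.73; payment $527.00; balance $4,207.73
Payment period 5: opening $4,207.73; interest $37.00 → $4,244.73; payment $531.00; balance $3,713.73
Payment period 6: opening $3,713.73; interest $37.00 → $3,750.73; payment $536.00; balance $3,214.73
Payment period 7: opening $3,214.73; interest $37.00 → $3,251.73; payment $542.00; balance $2,709.73
Payment period 8: opening $2,709.73; interest $37.00 → $2,746.73; payment $550.00; balance $2,196.73
Payment period 9: opening $2,196.73; interest $37.00 → $2,233.73; payment $559.00; balance $1,674.73
Payment period 10: opening $1,674.73; interest $37.00 → $1,711.73; payment $571.00; balance $1,140.73

$1,140.73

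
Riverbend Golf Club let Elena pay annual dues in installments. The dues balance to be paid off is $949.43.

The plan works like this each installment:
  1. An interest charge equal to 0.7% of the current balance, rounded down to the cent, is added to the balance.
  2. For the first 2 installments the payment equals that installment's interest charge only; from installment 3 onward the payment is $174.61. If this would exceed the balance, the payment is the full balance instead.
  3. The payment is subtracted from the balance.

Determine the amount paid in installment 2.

$6.64

# | Opening | Interest | Payment | End bal
1 | $949.43 | $6.64 | $6.64 | $949.43
2 | $949.43 | $6.64 | $6.64 | $949.43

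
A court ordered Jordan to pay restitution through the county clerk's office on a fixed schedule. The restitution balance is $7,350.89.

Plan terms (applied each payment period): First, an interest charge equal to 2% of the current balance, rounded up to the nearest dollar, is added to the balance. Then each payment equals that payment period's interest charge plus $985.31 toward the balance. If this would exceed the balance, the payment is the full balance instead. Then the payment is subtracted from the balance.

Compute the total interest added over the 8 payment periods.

$629.00

Payment period 1: $7,350.89 +$148.00 interest = $7,498.89; pay $1,133.31 → $6,365.58
Payment period 2: $6,365.58 +$128.00 interest = $6,493.58; pay $1,113.31 → $5,380.27
Payment period 3: $5,380.27 +$108.00 interest = $5,488.27; pay $1,093.31 → $4,394.96
Payment period 4: $4,394.96 +$88.00 interest = $4,482.96; pay $1,073.31 → $3,409.65
Payment period 5: $3,409.65 +$69.00 interest = $3,478.65; pay $1,054.31 → $2,424.34
Payment period 6: $2,424.34 +$49.00 interest = $2,473.34; pay $1,034.31 → $1,439.03
Payment period 7: $1,439.03 +$29.00 interest = $1,468.03; pay $1,014.31 → $453.72
Payment period 8: $453.72 +$10.00 interest = $463.72; pay $463.72 → $0.00
Total interest: $148.00 + $128.00 + $108.00 + $88.00 + $69.00 + $49.00 + $29.00 + $10.00 = $629.00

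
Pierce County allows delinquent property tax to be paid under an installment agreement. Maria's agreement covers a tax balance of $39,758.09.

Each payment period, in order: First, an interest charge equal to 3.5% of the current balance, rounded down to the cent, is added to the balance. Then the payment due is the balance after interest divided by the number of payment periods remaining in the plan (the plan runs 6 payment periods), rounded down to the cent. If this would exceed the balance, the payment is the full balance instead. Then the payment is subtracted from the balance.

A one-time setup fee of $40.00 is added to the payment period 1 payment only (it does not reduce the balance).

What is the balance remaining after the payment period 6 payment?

$0.00

Payment period 1: opening $39,758.09; interest $1,391.53 → $41,149.62; payment $6,858.27 (+ $40.00 fee); balance $34,291.35
Payment period 2: opening $34,291.35; interest $1,200.19 → $35,491.54; payment $7,098.30; balance $28,393.24
Payment period 3: opening $28,393.24; interest $993.76 → $29,387.00; payment $7,346.75; balance $22,040.25
Payment period 4: opening $22,040.25; interest $771.40 → $22,811.65; payment $7,603.88; balance $15,207.77
Payment period 5: opening $15,207.77; interest $532.27 → $15,740.04; payment $7,870.02; balance $7,870.02
Payment period 6: opening $7,870.02; interest $275.45 → $8,145.47; payment $8,145.47; balance $0.00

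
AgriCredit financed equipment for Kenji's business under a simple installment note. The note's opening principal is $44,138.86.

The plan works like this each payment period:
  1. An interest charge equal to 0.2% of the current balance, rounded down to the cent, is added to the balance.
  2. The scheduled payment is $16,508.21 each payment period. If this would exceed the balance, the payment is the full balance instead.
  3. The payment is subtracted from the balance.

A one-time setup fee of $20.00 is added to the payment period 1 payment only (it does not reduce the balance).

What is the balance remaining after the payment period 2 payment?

Payment period 1: opening $44,138.86; interest $88.27 → $44,227.13; payment $16,508.21 (+ $20.00 fee); balance $27,718.92
Payment period 2: opening $27,718.92; interest $55.43 → $27,774.35; payment $16,508.21; balance $11,266.14

$11,266.14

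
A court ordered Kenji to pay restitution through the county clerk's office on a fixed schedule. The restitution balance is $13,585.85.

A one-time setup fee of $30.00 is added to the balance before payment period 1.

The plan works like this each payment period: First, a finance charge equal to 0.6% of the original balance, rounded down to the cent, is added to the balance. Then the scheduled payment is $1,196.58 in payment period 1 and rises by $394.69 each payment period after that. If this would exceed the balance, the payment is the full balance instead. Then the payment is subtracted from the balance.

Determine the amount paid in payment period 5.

$2,775.34

Payment period 1: $13,615.85 +$81.51 interest = $13,697.36; pay $1,196.58 → $12,500.78
Payment period 2: $12,500.78 +$81.51 interest = $12,582.29; pay $1,591.27 → $10,991.02
Payment period 3: $10,991.02 +$81.51 interest = $11,072.53; pay $1,985.96 → $9,086.57
Payment period 4: $9,086.57 +$81.51 interest = $9,168.08; pay $2,380.65 → $6,787.43
Payment period 5: $6,787.43 +$81.51 interest = $6,868.94; pay $2,775.34 → $4,093.60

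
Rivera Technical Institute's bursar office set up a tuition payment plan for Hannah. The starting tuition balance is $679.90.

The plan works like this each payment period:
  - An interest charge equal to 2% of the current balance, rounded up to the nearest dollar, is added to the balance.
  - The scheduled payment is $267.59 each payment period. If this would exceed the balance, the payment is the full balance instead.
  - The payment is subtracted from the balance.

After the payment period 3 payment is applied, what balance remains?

$0.00

# | Opening | Interest | Payment | End bal
1 | $679.90 | $14.00 | $267.59 | $426.31
2 | $426.31 | $9.00 | $267.59 | $167.72
3 | $167.72 | $4.00 | $171.72 | $0.00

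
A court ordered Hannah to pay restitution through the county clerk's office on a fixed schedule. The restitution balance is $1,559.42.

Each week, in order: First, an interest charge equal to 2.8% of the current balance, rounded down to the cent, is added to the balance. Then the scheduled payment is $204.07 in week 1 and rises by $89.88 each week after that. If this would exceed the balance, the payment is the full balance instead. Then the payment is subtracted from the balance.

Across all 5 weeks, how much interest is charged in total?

$146.58

Week 1: opening $1,559.42; interest $43.66 → $1,603.08; payment $204.07; balance $1,399.01
Week 2: opening $1,399.01; interest $39.17 → $1,438.18; payment $293.95; balance $1,144.23
Week 3: opening $1,144.23; interest $32.03 → $1,176.26; payment $383.83; balance $792.43
Week 4: opening $792.43; interest $22.18 → $814.61; payment $473.71; balance $340.90
Week 5: opening $340.90; interest $9.54 → $350.44; payment $350.44; balance $0.00
Total interest: $43.66 + $39.17 + $32.03 + $22.18 + $9.54 = $146.58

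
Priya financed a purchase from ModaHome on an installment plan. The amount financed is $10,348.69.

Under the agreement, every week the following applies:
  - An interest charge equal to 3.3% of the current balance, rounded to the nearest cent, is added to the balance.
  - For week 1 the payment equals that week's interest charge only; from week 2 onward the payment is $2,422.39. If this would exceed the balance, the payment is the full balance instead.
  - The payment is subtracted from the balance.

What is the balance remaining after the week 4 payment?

$3,897.77

# | Opening | Interest | Payment | End bal
1 | $10,348.69 | $341.51 | $341.51 | $10,348.69
2 | $10,348.69 | $341.51 | $2,422.39 | $8,267.81
3 | $8,267.81 | $272.84 | $2,422.39 | $6,118.26
4 | $6,118.26 | $201.90 | $2,422.39 | $3,897.77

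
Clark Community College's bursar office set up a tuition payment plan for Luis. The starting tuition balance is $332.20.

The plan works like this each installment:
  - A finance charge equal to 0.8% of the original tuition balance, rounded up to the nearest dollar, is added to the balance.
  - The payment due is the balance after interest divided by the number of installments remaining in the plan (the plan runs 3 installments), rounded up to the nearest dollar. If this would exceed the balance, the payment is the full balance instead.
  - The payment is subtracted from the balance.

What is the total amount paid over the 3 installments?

$341.20

# | Opening | Interest | Payment | End bal
1 | $332.20 | $3.00 | $112.00 | $223.20
2 | $223.20 | $3.00 | $114.00 | $112.20
3 | $112.20 | $3.00 | $115.20 | $0.00
Total paid: $341.20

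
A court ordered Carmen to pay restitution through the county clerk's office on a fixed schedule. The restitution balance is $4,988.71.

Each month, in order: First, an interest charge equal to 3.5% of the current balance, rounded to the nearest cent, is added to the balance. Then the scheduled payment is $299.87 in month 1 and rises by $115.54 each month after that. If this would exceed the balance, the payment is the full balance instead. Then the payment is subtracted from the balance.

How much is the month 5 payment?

$762.03

Month 1: opening $4,988.71; interest $174.60 → $5,163.31; payment $299.87; balance $4,863.44
Month 2: opening $4,863.44; interest $170.22 → $5,033.66; payment $415.41; balance $4,618.25
Month 3: opening $4,618.25; interest $161.64 → $4,779.89; payment $530.95; balance $4,248.94
Month 4: opening $4,248.94; interest $148.71 → $4,397.65; payment $646.49; balance $3,751.16
Month 5: opening $3,751.16; interest $131.29 → $3,882.45; payment $762.03; balance $3,120.42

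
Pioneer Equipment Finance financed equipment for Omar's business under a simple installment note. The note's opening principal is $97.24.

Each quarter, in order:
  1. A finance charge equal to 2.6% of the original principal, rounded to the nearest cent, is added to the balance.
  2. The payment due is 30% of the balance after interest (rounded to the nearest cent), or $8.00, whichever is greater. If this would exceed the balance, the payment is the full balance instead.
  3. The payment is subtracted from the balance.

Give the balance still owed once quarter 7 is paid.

$10.31

Quarter 1: opening $97.24; interest $2.53 → $99.77; payment $29.93; balance $69.84
Quarter 2: opening $69.84; interest $2.53 → $72.37; payment $21.71; balance $50.66
Quarter 3: opening $50.66; interest $2.53 → $53.19; payment $15.96; balance $37.23
Quarter 4: opening $37.23; interest $2.53 → $39.76; payment $11.93; balance $27.83
Quarter 5: opening $27.83; interest $2.53 → $30.36; payment $9.11; balance $21.25
Quarter 6: opening $21.25; interest $2.53 → $23.78; payment $8.00; balance $15.78
Quarter 7: opening $15.78; interest $2.53 → $18.31; payment $8.00; balance $10.31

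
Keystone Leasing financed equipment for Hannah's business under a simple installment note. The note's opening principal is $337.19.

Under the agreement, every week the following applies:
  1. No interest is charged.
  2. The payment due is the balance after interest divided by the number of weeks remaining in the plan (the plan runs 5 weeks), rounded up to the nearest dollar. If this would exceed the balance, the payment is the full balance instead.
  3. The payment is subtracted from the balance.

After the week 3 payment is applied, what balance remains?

Week 1: opening $337.19; payment $68.00; balance $269.19
Week 2: opening $269.19; payment $68.00; balance $201.19
Week 3: opening $201.19; payment $68.00; balance $133.19

$133.19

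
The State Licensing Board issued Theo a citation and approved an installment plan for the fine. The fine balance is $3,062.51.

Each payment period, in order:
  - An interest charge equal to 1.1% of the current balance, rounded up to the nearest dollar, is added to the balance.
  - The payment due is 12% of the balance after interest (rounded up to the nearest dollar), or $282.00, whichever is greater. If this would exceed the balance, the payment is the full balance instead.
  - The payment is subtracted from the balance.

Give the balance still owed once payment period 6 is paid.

Payment period 1: opening $3,062.51; interest $34.00 → $3,096.51; payment $372.00; balance $2,724.51
Payment period 2: opening $2,724.51; interest $30.00 → $2,754.51; payment $331.00; balance $2,423.51
Payment period 3: opening $2,423.51; interest $27.00 → $2,450.51; payment $295.00; balance $2,155.51
Payment period 4: opening $2,155.51; interest $24.00 → $2,179.51; payment $282.00; balance $1,897.51
Payment period 5: opening $1,897.51; interest $21.00 → $1,918.51; payment $282.00; balance $1,636.51
Payment period 6: opening $1,636.51; interest $19.00 → $1,655.51; payment $282.00; balance $1,373.51

$1,373.51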